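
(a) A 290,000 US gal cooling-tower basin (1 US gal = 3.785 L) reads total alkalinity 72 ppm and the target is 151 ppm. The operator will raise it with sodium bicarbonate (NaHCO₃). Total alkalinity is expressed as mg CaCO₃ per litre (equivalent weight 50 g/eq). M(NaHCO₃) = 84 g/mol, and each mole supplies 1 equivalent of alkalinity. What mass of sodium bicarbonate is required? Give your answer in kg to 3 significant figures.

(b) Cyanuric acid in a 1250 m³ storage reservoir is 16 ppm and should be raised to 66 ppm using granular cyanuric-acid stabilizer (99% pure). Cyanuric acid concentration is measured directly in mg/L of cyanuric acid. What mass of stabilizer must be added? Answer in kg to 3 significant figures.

(a) 146 kg; (b) 63.1 kg

(a) Volume: 290,000 US gal × 3.785 L/gal = 1,097,650 L.
(a) Alkalinity to add: (151 − 72) = 79 mg/L as CaCO₃ × 1,097,650 L = 86,710 g as CaCO₃.
(a) Equivalents: 86,710 g ÷ 50 g/eq = 1734 eq.
(a) NaHCO₃ supplies 1 eq per mole → 1734 mol.
(a) Mass: 1734 mol × 84 g/mol = 145,700 g.

(b) Volume: 1250 m³ = 1,250,000 L.
(b) CYA to add: (66 − 16) = 50 mg/L × 1,250,000 L = 62,500 g cyanuric acid.
(b) At 99% purity: 62,500 / 0.99 = 63,130 g product.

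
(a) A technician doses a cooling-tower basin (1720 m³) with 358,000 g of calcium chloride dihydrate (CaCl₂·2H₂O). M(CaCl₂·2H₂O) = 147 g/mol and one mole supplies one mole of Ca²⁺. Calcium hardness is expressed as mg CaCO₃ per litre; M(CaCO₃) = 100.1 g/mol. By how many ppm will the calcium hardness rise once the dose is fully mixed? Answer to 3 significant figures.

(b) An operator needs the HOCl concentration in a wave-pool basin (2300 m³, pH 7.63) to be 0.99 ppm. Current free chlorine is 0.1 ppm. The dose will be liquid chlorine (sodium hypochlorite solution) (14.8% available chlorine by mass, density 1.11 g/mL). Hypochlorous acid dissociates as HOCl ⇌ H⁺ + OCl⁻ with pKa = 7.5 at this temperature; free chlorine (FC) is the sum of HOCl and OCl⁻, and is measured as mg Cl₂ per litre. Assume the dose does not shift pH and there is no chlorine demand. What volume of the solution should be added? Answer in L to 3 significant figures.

(a) Volume: 1720 m³ = 1,720,000 L.
(a) Moles of Ca²⁺: 358,000 g ÷ 147 g/mol = 2435 mol.
(a) As CaCO₃: 2435 mol × 100.1 g/mol = 243,800 g.
(a) Rise: 243,800 g / 1,720,000 L × 1000 = 141.7 mg/L.

(b) Volume: 2300 m³ = 2,300,000 L.
(b) [OCl⁻]/[HOCl] = 10^(pH − pKa) = 10^(7.63 − 7.5) = 1.349; fraction as HOCl = 1/(1 + 1.349) = 0.4257.
(b) Free chlorine required for 0.99 ppm HOCl: 0.99 / 0.4257 = 2.325 ppm.
(b) FC to add: 2.325 − 0.1 = 2.225 mg/L as Cl₂.
(b) Cl₂ equivalent: 2.225 mg/L × 2,300,000 L = 5119 g.
(b) Product at 14.8% available Cl: 5119 / 0.148 = 34,590 g.
(b) Volume: 34,590 g ÷ 1.11 g/mL = 31,160 mL.

(a) 142 ppm; (b) 31.2 L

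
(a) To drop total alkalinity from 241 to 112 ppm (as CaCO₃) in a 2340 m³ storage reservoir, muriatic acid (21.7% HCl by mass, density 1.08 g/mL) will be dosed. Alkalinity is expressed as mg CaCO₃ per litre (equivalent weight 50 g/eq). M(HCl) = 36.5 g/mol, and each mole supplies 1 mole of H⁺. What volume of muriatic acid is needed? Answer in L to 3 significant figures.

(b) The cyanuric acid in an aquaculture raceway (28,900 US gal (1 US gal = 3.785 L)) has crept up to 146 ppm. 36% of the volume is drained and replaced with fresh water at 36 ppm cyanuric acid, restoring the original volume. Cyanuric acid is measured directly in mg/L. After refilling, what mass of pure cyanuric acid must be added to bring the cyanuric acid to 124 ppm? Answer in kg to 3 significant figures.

(a) Volume: 2340 m³ = 2,340,000 L.
(a) Alkalinity to neutralize: (241 − 112) = 129 mg/L as CaCO₃ × 2,340,000 L = 301,900 g as CaCO₃.
(a) Equivalents of H⁺ required: 301,900 ÷ 50 g/eq = 6037 eq = 6037 mol HCl.
(a) Mass of HCl: 6037 × 36.5 = 220,400 g.
(a) Mass of 21.7% solution: 220,400 / 0.217 = 1,015,000 g.
(a) Volume: 1,015,000 g ÷ 1.08 g/mL = 940,300 mL.

(b) Volume: 28,900 US gal × 3.785 L/gal = 109,386 L.
(b) After draining 36% and refilling: 146 × 0.64 + 36 × 0.36 = 106.4 ppm.
(b) Deficit to target: 124 − 106.4 = 17.6 mg/L.
(b) Mass: 17.6 mg/L × 109,386 L = 1925 g cyanuric acid.

(a) 940 L; (b) 1.93 kg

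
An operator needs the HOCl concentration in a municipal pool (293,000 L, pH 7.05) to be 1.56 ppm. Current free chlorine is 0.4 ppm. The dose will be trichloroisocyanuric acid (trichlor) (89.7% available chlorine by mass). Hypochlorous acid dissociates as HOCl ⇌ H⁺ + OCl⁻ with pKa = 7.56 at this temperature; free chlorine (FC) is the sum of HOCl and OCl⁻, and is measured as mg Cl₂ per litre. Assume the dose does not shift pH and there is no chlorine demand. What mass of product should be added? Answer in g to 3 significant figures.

[OCl⁻]/[HOCl] = 10^(pH − pKa) = 10^(7.05 − 7.56) = 0.309; fraction as HOCl = 1/(1 + 0.309) = 0.7639.
Free chlorine required for 1.56 ppm HOCl: 1.56 / 0.7639 = 2.042 ppm.
FC to add: 2.042 − 0.4 = 1.642 mg/L as Cl₂.
Cl₂ equivalent: 1.642 mg/L × 293,000 L = 481.1 g.
Product at 89.7% available Cl: 481.1 / 0.897 = 536.4 g.

536 g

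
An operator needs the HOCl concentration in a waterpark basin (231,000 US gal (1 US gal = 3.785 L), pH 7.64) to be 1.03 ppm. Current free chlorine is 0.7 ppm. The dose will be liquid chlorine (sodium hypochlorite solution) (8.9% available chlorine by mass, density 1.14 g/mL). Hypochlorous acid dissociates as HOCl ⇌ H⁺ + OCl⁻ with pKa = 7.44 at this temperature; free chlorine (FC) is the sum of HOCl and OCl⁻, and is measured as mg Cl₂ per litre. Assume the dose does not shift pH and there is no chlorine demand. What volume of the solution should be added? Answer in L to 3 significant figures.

16.9 L

Volume: 231,000 US gal × 3.785 L/gal = 874,335 L.
[OCl⁻]/[HOCl] = 10^(pH − pKa) = 10^(7.64 − 7.44) = 1.585; fraction as HOCl = 1/(1 + 1.585) = 0.3869.
Free chlorine required for 1.03 ppm HOCl: 1.03 / 0.3869 = 2.662 ppm.
FC to add: 2.662 − 0.7 = 1.962 mg/L as Cl₂.
Cl₂ equivalent: 1.962 mg/L × 874,335 L = 1716 g.
Product at 8.9% available Cl: 1716 / 0.089 = 19,280 g.
Volume: 19,280 g ÷ 1.14 g/mL = 16,910 mL.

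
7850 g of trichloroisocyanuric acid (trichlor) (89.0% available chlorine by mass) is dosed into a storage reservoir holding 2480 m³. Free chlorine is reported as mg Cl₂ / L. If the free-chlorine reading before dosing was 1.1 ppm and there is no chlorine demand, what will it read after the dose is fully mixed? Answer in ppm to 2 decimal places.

Volume: 2480 m³ = 2,480,000 L.
Available chlorine delivered: 7850 g × 0.89 = 6986 g as Cl₂.
Concentration rise: 6986 g / 2,480,000 L = 2.817 mg/L = 2.82 ppm.
Final FC: 1.1 + 2.82 = 3.92 ppm.

3.92 ppm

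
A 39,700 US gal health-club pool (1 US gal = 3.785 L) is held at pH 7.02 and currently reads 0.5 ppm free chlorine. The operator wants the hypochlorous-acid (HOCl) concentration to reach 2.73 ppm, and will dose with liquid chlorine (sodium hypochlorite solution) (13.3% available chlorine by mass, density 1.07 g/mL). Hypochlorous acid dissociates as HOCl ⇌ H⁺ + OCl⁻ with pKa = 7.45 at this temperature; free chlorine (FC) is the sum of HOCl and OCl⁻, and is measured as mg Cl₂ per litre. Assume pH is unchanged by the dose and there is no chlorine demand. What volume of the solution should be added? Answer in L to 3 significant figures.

Volume: 39,700 US gal × 3.785 L/gal = 150,264 L.
[OCl⁻]/[HOCl] = 10^(pH − pKa) = 10^(7.02 − 7.45) = 0.3715; fraction as HOCl = 1/(1 + 0.3715) = 0.7291.
Free chlorine required for 2.73 ppm HOCl: 2.73 / 0.7291 = 3.744 ppm.
FC to add: 3.744 − 0.5 = 3.244 mg/L as Cl₂.
Cl₂ equivalent: 3.244 mg/L × 150,264 L = 487.5 g.
Product at 13.3% available Cl: 487.5 / 0.133 = 3665 g.
Volume: 3665 g ÷ 1.07 g/mL = 3426 mL.

3.43 L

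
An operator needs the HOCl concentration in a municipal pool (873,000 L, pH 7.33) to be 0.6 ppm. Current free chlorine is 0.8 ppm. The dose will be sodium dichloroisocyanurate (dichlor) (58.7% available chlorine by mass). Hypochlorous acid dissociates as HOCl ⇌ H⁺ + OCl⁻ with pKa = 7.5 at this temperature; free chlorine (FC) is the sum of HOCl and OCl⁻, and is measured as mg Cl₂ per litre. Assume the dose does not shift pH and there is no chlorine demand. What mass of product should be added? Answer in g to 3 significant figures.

[OCl⁻]/[HOCl] = 10^(pH − pKa) = 10^(7.33 − 7.5) = 0.6761; fraction as HOCl = 1/(1 + 0.6761) = 0.5966.
Free chlorine required for 0.6 ppm HOCl: 0.6 / 0.5966 = 1.006 ppm.
FC to add: 1.006 − 0.8 = 0.2056 mg/L as Cl₂.
Cl₂ equivalent: 0.2056 mg/L × 873,000 L = 179.5 g.
Product at 58.7% available Cl: 179.5 / 0.587 = 305.8 g.

306 g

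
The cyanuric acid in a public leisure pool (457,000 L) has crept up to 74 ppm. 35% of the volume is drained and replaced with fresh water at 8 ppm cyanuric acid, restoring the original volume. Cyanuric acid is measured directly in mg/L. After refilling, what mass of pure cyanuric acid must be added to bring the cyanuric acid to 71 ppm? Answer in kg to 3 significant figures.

After draining 35% and refilling: 74 × 0.65 + 8 × 0.35 = 50.9 ppm.
Deficit to target: 71 − 50.9 = 20.1 mg/L.
Mass: 20.1 mg/L × 457,000 L = 9186 g cyanuric acid.

9.19 kg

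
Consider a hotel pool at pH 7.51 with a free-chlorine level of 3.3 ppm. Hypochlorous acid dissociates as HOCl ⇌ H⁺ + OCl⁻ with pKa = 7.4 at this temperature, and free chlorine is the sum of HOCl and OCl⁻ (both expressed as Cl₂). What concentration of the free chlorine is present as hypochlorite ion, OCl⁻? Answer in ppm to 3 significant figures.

[OCl⁻]/[HOCl] = 10^(pH − pKa) = 10^(7.51 − 7.4) = 10^0.11 = 1.288.
Fraction as HOCl = 1 / (1 + 1.288) = 0.437.
OCl⁻ = (1 − 0.437) × 3.3 ppm = 1.858 ppm.

1.86 ppm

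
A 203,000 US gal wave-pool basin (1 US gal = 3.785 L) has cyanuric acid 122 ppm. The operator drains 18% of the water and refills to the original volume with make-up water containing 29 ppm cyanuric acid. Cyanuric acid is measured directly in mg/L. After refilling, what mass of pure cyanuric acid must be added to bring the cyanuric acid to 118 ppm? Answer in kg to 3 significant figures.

9.79 kg

Volume: 203,000 US gal × 3.785 L/gal = 768,355 L.
After draining 18% and refilling: 122 × 0.82 + 29 × 0.18 = 105.26 ppm.
Deficit to target: 118 − 105.26 = 12.74 mg/L.
Mass: 12.74 mg/L × 768,355 L = 9789 g cyanuric acid.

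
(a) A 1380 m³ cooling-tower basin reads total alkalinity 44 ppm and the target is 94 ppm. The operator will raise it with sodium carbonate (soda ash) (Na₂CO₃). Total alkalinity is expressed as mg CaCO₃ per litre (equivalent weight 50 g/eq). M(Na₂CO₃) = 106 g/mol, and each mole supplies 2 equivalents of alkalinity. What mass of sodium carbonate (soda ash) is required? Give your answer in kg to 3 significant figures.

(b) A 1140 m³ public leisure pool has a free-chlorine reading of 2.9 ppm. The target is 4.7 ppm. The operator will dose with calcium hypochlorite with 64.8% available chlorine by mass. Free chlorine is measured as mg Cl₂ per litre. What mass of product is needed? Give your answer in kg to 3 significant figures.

(a) Volume: 1380 m³ = 1,380,000 L.
(a) Alkalinity to add: (94 − 44) = 50 mg/L as CaCO₃ × 1,380,000 L = 69,000 g as CaCO₃.
(a) Equivalents: 69,000 g ÷ 50 g/eq = 1380 eq.
(a) Each mole of Na₂CO₃ supplies 2 eq, so 1380 / 2 = 690 mol.
(a) Mass: 690 mol × 106 g/mol = 73,140 g.

(b) Volume: 1140 m³ = 1,140,000 L.
(b) Chlorine deficit: 4.7 − 2.9 = 1.8 ppm = 1.8 mg/L as Cl₂.
(b) Cl₂ equivalent needed: 1.8 mg/L × 1,140,000 L = 2,052,000 mg = 2052 g.
(b) Product at 64.8% available chlorine: 2052 / 0.648 = 3167 g.

(a) 73.1 kg; (b) 3.17 kg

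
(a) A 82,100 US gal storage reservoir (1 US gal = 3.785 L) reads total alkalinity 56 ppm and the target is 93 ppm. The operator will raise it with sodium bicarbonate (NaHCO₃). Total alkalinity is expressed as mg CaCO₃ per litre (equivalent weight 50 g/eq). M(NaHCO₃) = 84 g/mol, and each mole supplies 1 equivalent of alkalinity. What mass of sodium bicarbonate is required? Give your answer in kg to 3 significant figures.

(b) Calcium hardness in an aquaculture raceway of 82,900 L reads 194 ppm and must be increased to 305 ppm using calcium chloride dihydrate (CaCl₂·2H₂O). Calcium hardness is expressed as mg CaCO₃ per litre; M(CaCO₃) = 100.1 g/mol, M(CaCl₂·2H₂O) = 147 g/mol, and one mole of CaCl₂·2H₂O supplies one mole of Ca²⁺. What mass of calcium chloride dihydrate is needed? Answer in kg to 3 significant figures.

(a) 19.3 kg; (b) 13.5 kg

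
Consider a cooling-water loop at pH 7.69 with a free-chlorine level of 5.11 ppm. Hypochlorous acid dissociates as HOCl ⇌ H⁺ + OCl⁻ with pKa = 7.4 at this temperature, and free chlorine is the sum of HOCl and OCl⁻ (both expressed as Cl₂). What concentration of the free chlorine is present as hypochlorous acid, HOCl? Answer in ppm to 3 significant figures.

[OCl⁻]/[HOCl] = 10^(pH − pKa) = 10^(7.69 − 7.4) = 10^0.29 = 1.95.
Fraction as HOCl = 1 / (1 + 1.95) = 0.339.
HOCl = 0.339 × 5.11 ppm = 1.732 ppm.

1.73 ppm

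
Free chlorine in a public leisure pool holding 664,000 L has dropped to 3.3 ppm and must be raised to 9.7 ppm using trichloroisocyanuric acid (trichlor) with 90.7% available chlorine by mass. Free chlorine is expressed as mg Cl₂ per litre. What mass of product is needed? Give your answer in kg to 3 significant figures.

Chlorine deficit: 9.7 − 3.3 = 6.4 ppm = 6.4 mg/L as Cl₂.
Cl₂ equivalent needed: 6.4 mg/L × 664,000 L = 4,250,000 mg = 4250 g.
Product at 90.7% available chlorine: 4250 / 0.907 = 4685 g.

4.69 kg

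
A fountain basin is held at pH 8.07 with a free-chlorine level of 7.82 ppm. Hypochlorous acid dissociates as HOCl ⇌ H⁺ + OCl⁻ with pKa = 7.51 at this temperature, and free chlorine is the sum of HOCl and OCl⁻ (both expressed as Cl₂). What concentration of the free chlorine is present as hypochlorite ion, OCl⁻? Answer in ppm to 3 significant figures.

[OCl⁻]/[HOCl] = 10^(pH − pKa) = 10^(8.07 − 7.51) = 10^0.56 = 3.631.
Fraction as HOCl = 1 / (1 + 3.631) = 0.2159.
OCl⁻ = (1 − 0.2159) × 7.82 ppm = 6.131 ppm.

6.13 ppm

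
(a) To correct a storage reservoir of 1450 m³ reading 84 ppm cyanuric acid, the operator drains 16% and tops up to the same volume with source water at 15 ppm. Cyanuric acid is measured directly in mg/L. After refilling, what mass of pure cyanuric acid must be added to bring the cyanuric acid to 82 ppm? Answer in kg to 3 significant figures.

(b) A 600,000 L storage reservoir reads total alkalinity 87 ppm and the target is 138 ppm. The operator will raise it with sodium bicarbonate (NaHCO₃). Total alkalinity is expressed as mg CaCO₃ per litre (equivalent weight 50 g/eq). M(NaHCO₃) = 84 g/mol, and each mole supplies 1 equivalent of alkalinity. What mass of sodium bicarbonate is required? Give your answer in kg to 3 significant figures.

(a) Volume: 1450 m³ = 1,450,000 L.
(a) After draining 16% and refilling: 84 × 0.84 + 15 × 0.16 = 72.96 ppm.
(a) Deficit to target: 82 − 72.96 = 9.04 mg/L.
(a) Mass: 9.04 mg/L × 1,450,000 L = 13,110 g cyanuric acid.

(b) Alkalinity to add: (138 − 87) = 51 mg/L as CaCO₃ × 600,000 L = 30,600 g as CaCO₃.
(b) Equivalents: 30,600 g ÷ 50 g/eq = 612 eq.
(b) NaHCO₃ supplies 1 eq per mole → 612 mol.
(b) Mass: 612 mol × 84 g/mol = 51,410 g.

(a) 13.1 kg; (b) 51.4 kg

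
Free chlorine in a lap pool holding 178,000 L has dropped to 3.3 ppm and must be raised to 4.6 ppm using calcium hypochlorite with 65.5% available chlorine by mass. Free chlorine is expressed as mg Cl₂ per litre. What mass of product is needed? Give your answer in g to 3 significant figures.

Chlorine deficit: 4.6 − 3.3 = 1.3 ppm = 1.3 mg/L as Cl₂.
Cl₂ equivalent needed: 1.3 mg/L × 178,000 L = 231,400 mg = 231.4 g.
Product at 65.5% available chlorine: 231.4 / 0.655 = 353.3 g.

353 g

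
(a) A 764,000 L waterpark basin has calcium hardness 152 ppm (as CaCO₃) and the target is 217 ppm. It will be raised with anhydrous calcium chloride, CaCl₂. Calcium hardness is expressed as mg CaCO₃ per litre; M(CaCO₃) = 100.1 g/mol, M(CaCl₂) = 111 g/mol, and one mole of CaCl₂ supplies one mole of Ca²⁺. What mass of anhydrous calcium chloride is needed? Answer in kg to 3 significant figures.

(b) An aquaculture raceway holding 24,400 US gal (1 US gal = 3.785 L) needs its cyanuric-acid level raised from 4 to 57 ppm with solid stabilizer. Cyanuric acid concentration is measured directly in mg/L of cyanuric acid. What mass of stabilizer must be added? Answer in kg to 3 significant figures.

(a) Hardness to add: (217 − 152) = 65 mg/L as CaCO₃ × 764,000 L = 49,660 g as CaCO₃.
(a) Moles of Ca²⁺ (1 mol Ca²⁺ ≡ 1 mol CaCO₃): 49,660 / 100.1 g/mol = 496.1 mol.
(a) Mass of CaCl₂: 496.1 × 111 = 55,070 g.

(b) Volume: 24,400 US gal × 3.785 L/gal = 92,354 L.
(b) CYA to add: (57 − 4) = 53 mg/L × 92,354 L = 4895 g cyanuric acid.

(a) 55.1 kg; (b) 4.89 kg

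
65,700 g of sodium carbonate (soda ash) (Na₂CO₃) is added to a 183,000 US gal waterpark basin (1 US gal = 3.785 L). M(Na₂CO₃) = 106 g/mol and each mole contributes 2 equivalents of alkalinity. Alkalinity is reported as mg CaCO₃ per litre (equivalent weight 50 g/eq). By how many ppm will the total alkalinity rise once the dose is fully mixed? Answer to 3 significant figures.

Volume: 183,000 US gal × 3.785 L/gal = 692,655 L.
Moles of Na₂CO₃: 65,700 g ÷ 106 g/mol = 619.8 mol → 1240 eq of alkalinity.
As CaCO₃: 1240 eq × 50 g/eq = 61,980 g.
Rise: 61,980 g / 692,655 L × 1000 = 89.48 mg/L.

89.5 ppm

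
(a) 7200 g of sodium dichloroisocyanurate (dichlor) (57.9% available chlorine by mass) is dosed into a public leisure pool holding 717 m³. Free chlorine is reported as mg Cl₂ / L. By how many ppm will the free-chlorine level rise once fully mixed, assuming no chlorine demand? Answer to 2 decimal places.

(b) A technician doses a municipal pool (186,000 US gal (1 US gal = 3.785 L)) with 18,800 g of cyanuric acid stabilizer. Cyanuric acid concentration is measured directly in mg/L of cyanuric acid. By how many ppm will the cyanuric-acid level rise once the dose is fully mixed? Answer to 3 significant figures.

(a) 5.81 ppm; (b) 26.7 ppm

(a) Volume: 717 m³ = 717,000 L.
(a) Available chlorine delivered: 7200 g × 0.579 = 4169 g as Cl₂.
(a) Concentration rise: 4169 g / 717,000 L = 5.814 mg/L = 5.81 ppm.

(b) Volume: 186,000 US gal × 3.785 L/gal = 704,010 L.
(b) Rise: 18,800 g / 704,010 L × 1000 = 26.7 mg/L.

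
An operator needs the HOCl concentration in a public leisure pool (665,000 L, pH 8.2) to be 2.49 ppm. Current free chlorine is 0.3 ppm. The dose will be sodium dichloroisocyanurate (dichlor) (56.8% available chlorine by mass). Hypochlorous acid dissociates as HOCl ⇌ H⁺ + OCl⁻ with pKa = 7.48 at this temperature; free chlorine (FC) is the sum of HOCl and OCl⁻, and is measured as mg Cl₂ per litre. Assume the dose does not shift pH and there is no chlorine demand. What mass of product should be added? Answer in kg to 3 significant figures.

17.9 kg

[OCl⁻]/[HOCl] = 10^(pH − pKa) = 10^(8.2 − 7.48) = 5.248; fraction as HOCl = 1/(1 + 5.248) = 0.16.
Free chlorine required for 2.49 ppm HOCl: 2.49 / 0.16 = 15.56 ppm.
FC to add: 15.56 − 0.3 = 15.26 mg/L as Cl₂.
Cl₂ equivalent: 15.26 mg/L × 665,000 L = 10,150 g.
Product at 56.8% available Cl: 10,150 / 0.568 = 17,860 g.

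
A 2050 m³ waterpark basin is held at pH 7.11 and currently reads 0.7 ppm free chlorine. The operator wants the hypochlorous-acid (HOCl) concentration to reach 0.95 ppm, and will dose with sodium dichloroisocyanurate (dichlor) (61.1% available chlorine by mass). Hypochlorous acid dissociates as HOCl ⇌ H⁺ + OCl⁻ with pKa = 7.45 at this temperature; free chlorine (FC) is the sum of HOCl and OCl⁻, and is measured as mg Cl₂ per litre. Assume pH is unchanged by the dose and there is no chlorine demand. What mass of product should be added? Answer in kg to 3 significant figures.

2.30 kg

Volume: 2050 m³ = 2,050,000 L.
[OCl⁻]/[HOCl] = 10^(pH − pKa) = 10^(7.11 − 7.45) = 0.4571; fraction as HOCl = 1/(1 + 0.4571) = 0.6863.
Free chlorine required for 0.95 ppm HOCl: 0.95 / 0.6863 = 1.384 ppm.
FC to add: 1.384 − 0.7 = 0.6842 mg/L as Cl₂.
Cl₂ equivalent: 0.6842 mg/L × 2,050,000 L = 1403 g.
Product at 61.1% available Cl: 1403 / 0.611 = 2296 g.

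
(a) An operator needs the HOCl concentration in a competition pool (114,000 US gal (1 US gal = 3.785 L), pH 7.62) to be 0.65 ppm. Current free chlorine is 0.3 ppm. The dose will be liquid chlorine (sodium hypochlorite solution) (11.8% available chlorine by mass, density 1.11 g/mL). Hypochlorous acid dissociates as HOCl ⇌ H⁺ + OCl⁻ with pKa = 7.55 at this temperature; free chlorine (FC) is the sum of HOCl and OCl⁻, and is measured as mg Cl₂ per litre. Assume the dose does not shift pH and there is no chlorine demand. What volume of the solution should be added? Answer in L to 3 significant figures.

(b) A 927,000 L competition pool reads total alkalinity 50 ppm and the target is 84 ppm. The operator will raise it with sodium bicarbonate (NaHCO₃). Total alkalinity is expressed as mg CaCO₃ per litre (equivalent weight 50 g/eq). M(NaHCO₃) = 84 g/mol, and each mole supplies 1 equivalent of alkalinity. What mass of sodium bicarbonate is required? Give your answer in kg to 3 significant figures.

(a) 3.67 L; (b) 53.0 kg

(a) Volume: 114,000 US gal × 3.785 L/gal = 431,490 L.
(a) [OCl⁻]/[HOCl] = 10^(pH − pKa) = 10^(7.62 − 7.55) = 1.175; fraction as HOCl = 1/(1 + 1.175) = 0.4598.
(a) Free chlorine required for 0.65 ppm HOCl: 0.65 / 0.4598 = 1.414 ppm.
(a) FC to add: 1.414 − 0.3 = 1.114 mg/L as Cl₂.
(a) Cl₂ equivalent: 1.114 mg/L × 431,490 L = 480.5 g.
(a) Product at 11.8% available Cl: 480.5 / 0.118 = 4072 g.
(a) Volume: 4072 g ÷ 1.11 g/mL = 3669 mL.

(b) Alkalinity to add: (84 − 50) = 34 mg/L as CaCO₃ × 927,000 L = 31,520 g as CaCO₃.
(b) Equivalents: 31,520 g ÷ 50 g/eq = 630.4 eq.
(b) NaHCO₃ supplies 1 eq per mole → 630.4 mol.
(b) Mass: 630.4 mol × 84 g/mol = 52,950 g.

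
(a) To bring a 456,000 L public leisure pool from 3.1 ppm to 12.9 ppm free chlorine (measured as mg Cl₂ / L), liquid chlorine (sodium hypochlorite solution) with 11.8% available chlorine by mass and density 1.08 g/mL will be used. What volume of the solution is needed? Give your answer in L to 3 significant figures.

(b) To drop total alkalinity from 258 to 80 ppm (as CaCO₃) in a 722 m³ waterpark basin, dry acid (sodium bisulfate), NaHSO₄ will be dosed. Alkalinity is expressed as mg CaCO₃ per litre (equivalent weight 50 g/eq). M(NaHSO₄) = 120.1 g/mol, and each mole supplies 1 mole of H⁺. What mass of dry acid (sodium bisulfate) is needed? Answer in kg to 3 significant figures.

(a) Chlorine deficit: 12.9 − 3.1 = 9.8 ppm = 9.8 mg/L as Cl₂.
(a) Cl₂ equivalent needed: 9.8 mg/L × 456,000 L = 4,469,000 mg = 4469 g.
(a) Product at 11.8% available chlorine: 4469 / 0.118 = 37,870 g.
(a) Volume at density 1.08 g/mL: 37,870 g ÷ 1.08 g/mL = 35,070 mL.

(b) Volume: 722 m³ = 722,000 L.
(b) Alkalinity to neutralize: (258 − 80) = 178 mg/L as CaCO₃ × 722,000 L = 128,500 g as CaCO₃.
(b) Equivalents of H⁺ required: 128,500 ÷ 50 g/eq = 2570 eq = 2570 mol NaHSO₄.
(b) Mass of NaHSO₄: 2570 × 120.1 = 308,700 g.

(a) 35.1 L; (b) 309 kg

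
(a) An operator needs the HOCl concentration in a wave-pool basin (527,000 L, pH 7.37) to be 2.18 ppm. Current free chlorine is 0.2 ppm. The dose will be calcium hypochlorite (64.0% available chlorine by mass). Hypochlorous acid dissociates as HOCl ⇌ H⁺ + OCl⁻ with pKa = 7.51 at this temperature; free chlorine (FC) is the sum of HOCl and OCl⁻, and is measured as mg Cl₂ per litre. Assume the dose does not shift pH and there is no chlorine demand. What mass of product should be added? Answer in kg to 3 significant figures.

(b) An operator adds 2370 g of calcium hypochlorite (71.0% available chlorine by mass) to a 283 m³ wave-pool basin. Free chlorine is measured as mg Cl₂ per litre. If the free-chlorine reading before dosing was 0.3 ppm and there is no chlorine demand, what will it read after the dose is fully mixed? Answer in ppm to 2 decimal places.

(a) [OCl⁻]/[HOCl] = 10^(pH − pKa) = 10^(7.37 − 7.51) = 0.7244; fraction as HOCl = 1/(1 + 0.7244) = 0.5799.
(a) Free chlorine required for 2.18 ppm HOCl: 2.18 / 0.5799 = 3.759 ppm.
(a) FC to add: 3.759 − 0.2 = 3.559 mg/L as Cl₂.
(a) Cl₂ equivalent: 3.559 mg/L × 527,000 L = 1876 g.
(a) Product at 64.0% available Cl: 1876 / 0.64 = 2931 g.

(b) Volume: 283 m³ = 283,000 L.
(b) Available chlorine delivered: 2370 g × 0.71 = 1683 g as Cl₂.
(b) Concentration rise: 1683 g / 283,000 L = 5.946 mg/L = 5.95 ppm.
(b) Final FC: 0.3 + 5.95 = 6.25 ppm.

(a) 2.93 kg; (b) 6.25 ppm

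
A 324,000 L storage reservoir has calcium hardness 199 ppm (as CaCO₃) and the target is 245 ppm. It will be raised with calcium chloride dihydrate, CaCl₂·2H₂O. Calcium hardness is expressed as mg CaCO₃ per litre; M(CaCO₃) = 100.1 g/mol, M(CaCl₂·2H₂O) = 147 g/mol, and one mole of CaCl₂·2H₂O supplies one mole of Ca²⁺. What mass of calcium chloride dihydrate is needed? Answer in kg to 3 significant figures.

Hardness to add: (245 − 199) = 46 mg/L as CaCO₃ × 324,000 L = 14,900 g as CaCO₃.
Moles of Ca²⁺ (1 mol Ca²⁺ ≡ 1 mol CaCO₃): 14,900 / 100.1 g/mol = 148.9 mol.
Mass of CaCl₂·2H₂O: 148.9 × 147 = 21,890 g.

21.9 kg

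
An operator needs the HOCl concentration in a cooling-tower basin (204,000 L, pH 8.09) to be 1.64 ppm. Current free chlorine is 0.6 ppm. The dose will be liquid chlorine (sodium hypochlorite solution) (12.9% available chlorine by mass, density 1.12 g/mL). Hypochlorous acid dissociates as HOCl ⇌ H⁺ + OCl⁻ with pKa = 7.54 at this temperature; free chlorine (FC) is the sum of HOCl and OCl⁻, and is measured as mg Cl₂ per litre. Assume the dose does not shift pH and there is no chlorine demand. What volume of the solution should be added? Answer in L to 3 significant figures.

[OCl⁻]/[HOCl] = 10^(pH − pKa) = 10^(8.09 − 7.54) = 3.548; fraction as HOCl = 1/(1 + 3.548) = 0.2199.
Free chlorine required for 1.64 ppm HOCl: 1.64 / 0.2199 = 7.459 ppm.
FC to add: 7.459 − 0.6 = 6.859 mg/L as Cl₂.
Cl₂ equivalent: 6.859 mg/L × 204,000 L = 1399 g.
Product at 12.9% available Cl: 1399 / 0.129 = 10,850 g.
Volume: 10,850 g ÷ 1.12 g/mL = 9685 mL.

9.68 L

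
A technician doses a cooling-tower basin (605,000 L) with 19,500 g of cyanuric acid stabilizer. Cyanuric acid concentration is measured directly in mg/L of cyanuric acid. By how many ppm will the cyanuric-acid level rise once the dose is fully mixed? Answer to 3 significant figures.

32.2 ppm

Rise: 19,500 g / 605,000 L × 1000 = 32.23 mg/L.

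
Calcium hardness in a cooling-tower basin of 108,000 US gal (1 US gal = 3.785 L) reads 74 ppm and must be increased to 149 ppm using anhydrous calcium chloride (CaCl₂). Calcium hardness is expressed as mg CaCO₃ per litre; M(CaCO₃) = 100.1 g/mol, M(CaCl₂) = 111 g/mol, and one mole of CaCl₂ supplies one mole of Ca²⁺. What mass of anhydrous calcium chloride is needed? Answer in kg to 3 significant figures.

34.0 kg

Volume: 108,000 US gal × 3.785 L/gal = 408,780 L.
Hardness to add: (149 − 74) = 75 mg/L as CaCO₃ × 408,780 L = 30,660 g as CaCO₃.
Moles of Ca²⁺ (1 mol Ca²⁺ ≡ 1 mol CaCO₃): 30,660 / 100.1 g/mol = 306.3 mol.
Mass of CaCl₂: 306.3 × 111 = 34,000 g.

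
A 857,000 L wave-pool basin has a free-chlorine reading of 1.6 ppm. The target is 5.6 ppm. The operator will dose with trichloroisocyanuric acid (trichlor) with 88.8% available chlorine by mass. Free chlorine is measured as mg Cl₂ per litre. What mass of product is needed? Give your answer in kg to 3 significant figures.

3.86 kg

Chlorine deficit: 5.6 − 1.6 = 4 ppm = 4 mg/L as Cl₂.
Cl₂ equivalent needed: 4 mg/L × 857,000 L = 3,428,000 mg = 3428 g.
Product at 88.8% available chlorine: 3428 / 0.888 = 3860 g.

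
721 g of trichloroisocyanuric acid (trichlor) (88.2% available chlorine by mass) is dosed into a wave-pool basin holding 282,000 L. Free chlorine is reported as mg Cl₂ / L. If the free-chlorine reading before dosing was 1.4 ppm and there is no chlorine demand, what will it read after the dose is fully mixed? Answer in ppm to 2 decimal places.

3.66 ppm

Available chlorine delivered: 721 g × 0.882 = 635.9 g as Cl₂.
Concentration rise: 635.9 g / 282,000 L = 2.255 mg/L = 2.26 ppm.
Final FC: 1.4 + 2.26 = 3.66 ppm.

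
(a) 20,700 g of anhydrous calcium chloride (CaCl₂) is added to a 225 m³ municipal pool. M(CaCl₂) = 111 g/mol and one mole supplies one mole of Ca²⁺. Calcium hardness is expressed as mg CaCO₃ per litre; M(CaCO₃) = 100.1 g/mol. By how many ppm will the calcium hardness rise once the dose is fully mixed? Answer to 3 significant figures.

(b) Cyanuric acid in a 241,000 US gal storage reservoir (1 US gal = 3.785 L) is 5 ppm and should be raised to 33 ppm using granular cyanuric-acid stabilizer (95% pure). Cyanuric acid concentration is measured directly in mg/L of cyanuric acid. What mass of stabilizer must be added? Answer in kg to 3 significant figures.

(a) Volume: 225 m³ = 225,000 L.
(a) Moles of Ca²⁺: 20,700 g ÷ 111 g/mol = 186.5 mol.
(a) As CaCO₃: 186.5 mol × 100.1 g/mol = 18,670 g.
(a) Rise: 18,670 g / 225,000 L × 1000 = 82.97 mg/L.

(b) Volume: 241,000 US gal × 3.785 L/gal = 912,185 L.
(b) CYA to add: (33 − 5) = 28 mg/L × 912,185 L = 25,540 g cyanuric acid.
(b) At 95% purity: 25,540 / 0.95 = 26,890 g product.

(a) 83.0 ppm; (b) 26.9 kg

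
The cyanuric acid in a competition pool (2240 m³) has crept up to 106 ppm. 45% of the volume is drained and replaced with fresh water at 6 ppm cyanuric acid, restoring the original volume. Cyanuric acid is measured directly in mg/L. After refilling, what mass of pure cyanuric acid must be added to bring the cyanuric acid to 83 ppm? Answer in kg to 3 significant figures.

Volume: 2240 m³ = 2,240,000 L.
After draining 45% and refilling: 106 × 0.55 + 6 × 0.45 = 61 ppm.
Deficit to target: 83 − 61 = 22 mg/L.
Mass: 22 mg/L × 2,240,000 L = 49,280 g cyanuric acid.

49.3 kg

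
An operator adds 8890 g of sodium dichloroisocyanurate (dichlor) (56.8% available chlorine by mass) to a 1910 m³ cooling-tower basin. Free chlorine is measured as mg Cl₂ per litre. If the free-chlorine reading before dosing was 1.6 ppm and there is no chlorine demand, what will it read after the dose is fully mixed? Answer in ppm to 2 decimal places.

4.24 ppm

Volume: 1910 m³ = 1,910,000 L.
Available chlorine delivered: 8890 g × 0.568 = 5050 g as Cl₂.
Concentration rise: 5050 g / 1,910,000 L = 2.644 mg/L = 2.64 ppm.
Final FC: 1.6 + 2.64 = 4.24 ppm.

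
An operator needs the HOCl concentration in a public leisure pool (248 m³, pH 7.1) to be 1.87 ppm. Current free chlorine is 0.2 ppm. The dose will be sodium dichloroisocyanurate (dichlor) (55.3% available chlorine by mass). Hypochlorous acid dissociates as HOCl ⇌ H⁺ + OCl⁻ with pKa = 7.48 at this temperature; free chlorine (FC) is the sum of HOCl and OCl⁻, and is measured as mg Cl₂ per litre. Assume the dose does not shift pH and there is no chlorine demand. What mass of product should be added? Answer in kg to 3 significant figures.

1.10 kg

Volume: 248 m³ = 248,000 L.
[OCl⁻]/[HOCl] = 10^(pH − pKa) = 10^(7.1 − 7.48) = 0.4169; fraction as HOCl = 1/(1 + 0.4169) = 0.7058.
Free chlorine required for 1.87 ppm HOCl: 1.87 / 0.7058 = 2.65 ppm.
FC to add: 2.65 − 0.2 = 2.45 mg/L as Cl₂.
Cl₂ equivalent: 2.45 mg/L × 248,000 L = 607.5 g.
Product at 55.3% available Cl: 607.5 / 0.553 = 1099 g.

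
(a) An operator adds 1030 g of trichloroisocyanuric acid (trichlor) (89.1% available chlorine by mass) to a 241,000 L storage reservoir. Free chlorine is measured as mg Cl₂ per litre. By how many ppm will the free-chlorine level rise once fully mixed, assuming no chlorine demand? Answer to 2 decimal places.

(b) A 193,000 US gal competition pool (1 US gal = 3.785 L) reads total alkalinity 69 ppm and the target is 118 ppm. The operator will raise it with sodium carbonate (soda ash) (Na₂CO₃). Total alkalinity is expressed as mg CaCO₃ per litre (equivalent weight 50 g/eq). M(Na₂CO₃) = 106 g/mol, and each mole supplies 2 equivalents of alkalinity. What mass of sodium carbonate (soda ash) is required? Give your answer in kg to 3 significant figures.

(a) 3.81 ppm; (b) 37.9 kg

(a) Available chlorine delivered: 1030 g × 0.891 = 917.7 g as Cl₂.
(a) Concentration rise: 917.7 g / 241,000 L = 3.808 mg/L = 3.81 ppm.

(b) Volume: 193,000 US gal × 3.785 L/gal = 730,505 L.
(b) Alkalinity to add: (118 − 69) = 49 mg/L as CaCO₃ × 730,505 L = 35,790 g as CaCO₃.
(b) Equivalents: 35,790 g ÷ 50 g/eq = 715.9 eq.
(b) Each mole of Na₂CO₃ supplies 2 eq, so 715.9 / 2 = 357.9 mol.
(b) Mass: 357.9 mol × 106 g/mol = 37,940 g.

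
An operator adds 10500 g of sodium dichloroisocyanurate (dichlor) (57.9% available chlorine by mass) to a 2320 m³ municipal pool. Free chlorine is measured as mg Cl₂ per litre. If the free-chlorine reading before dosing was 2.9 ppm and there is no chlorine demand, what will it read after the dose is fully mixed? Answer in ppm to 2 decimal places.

Volume: 2320 m³ = 2,320,000 L.
Available chlorine delivered: 10,500 g × 0.579 = 6080 g as Cl₂.
Concentration rise: 6080 g / 2,320,000 L = 2.62 mg/L = 2.62 ppm.
Final FC: 2.9 + 2.62 = 5.52 ppm.

5.52 ppm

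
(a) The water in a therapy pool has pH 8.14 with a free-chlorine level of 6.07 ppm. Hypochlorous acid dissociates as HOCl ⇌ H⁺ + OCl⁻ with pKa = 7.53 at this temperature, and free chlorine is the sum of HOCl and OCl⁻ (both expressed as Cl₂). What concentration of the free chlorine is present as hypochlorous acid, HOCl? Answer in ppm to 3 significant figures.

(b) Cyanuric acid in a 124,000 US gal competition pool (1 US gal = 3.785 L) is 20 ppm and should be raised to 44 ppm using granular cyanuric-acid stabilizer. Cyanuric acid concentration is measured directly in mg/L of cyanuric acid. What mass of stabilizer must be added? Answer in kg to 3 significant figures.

(a) [OCl⁻]/[HOCl] = 10^(pH − pKa) = 10^(8.14 − 7.53) = 10^0.61 = 4.074.
(a) Fraction as HOCl = 1 / (1 + 4.074) = 0.1971.
(a) HOCl = 0.1971 × 6.07 ppm = 1.196 ppm.

(b) Volume: 124,000 US gal × 3.785 L/gal = 469,340 L.
(b) CYA to add: (44 − 20) = 24 mg/L × 469,340 L = 11,260 g cyanuric acid.

(a) 1.20 ppm; (b) 11.3 kg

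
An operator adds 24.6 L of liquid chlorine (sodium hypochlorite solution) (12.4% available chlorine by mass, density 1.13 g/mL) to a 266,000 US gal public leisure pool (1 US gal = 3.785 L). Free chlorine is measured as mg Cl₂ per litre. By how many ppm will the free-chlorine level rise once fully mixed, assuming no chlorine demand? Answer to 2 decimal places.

3.42 ppm

Volume: 266,000 US gal × 3.785 L/gal = 1,006,810 L.
Mass of solution: 24.6 L × 1000 mL/L × 1.13 g/mL = 27,800 g.
Available chlorine delivered: 27,800 g × 0.124 = 3447 g as Cl₂.
Concentration rise: 3447 g / 1,006,810 L = 3.424 mg/L = 3.42 ppm.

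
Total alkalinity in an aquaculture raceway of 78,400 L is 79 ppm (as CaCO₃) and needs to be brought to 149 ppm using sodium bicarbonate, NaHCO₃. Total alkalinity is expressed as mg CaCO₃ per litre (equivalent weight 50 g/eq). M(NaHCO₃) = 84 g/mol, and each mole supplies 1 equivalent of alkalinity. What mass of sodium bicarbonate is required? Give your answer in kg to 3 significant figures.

Alkalinity to add: (149 − 79) = 70 mg/L as CaCO₃ × 78,400 L = 5488 g as CaCO₃.
Equivalents: 5488 g ÷ 50 g/eq = 109.8 eq.
NaHCO₃ supplies 1 eq per mole → 109.8 mol.
Mass: 109.8 mol × 84 g/mol = 9220 g.

9.22 kg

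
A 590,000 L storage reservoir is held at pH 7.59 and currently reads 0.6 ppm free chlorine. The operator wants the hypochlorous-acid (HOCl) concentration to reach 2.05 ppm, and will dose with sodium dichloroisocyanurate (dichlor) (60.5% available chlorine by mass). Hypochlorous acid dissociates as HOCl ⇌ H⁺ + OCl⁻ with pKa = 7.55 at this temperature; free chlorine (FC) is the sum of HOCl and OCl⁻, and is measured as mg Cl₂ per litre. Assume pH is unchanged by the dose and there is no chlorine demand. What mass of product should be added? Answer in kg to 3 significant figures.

[OCl⁻]/[HOCl] = 10^(pH − pKa) = 10^(7.59 − 7.55) = 1.096; fraction as HOCl = 1/(1 + 1.096) = 0.477.
Free chlorine required for 2.05 ppm HOCl: 2.05 / 0.477 = 4.298 ppm.
FC to add: 4.298 − 0.6 = 3.698 mg/L as Cl₂.
Cl₂ equivalent: 3.698 mg/L × 590,000 L = 2182 g.
Product at 60.5% available Cl: 2182 / 0.605 = 3606 g.

3.61 kg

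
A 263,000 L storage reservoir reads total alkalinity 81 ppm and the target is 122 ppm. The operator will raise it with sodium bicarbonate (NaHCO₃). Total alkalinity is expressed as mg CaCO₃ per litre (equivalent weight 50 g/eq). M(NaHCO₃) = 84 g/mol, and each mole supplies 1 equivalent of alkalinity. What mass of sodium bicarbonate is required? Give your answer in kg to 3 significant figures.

Alkalinity to add: (122 − 81) = 41 mg/L as CaCO₃ × 263,000 L = 10,780 g as CaCO₃.
Equivalents: 10,780 g ÷ 50 g/eq = 215.7 eq.
NaHCO₃ supplies 1 eq per mole → 215.7 mol.
Mass: 215.7 mol × 84 g/mol = 18,120 g.

18.1 kg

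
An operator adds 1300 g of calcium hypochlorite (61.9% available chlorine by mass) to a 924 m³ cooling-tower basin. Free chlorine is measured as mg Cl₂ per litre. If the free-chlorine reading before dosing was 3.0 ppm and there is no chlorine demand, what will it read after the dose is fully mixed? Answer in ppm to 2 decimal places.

3.87 ppm

Volume: 924 m³ = 924,000 L.
Available chlorine delivered: 1300 g × 0.619 = 804.7 g as Cl₂.
Concentration rise: 804.7 g / 924,000 L = 0.8709 mg/L = 0.87 ppm.
Final FC: 3.0 + 0.87 = 3.87 ppm.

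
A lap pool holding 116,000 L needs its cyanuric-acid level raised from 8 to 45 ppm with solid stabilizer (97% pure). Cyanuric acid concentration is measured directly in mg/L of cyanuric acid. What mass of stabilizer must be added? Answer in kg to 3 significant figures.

4.42 kg

CYA to add: (45 − 8) = 37 mg/L × 116,000 L = 4292 g cyanuric acid.
At 97% purity: 4292 / 0.97 = 4425 g product.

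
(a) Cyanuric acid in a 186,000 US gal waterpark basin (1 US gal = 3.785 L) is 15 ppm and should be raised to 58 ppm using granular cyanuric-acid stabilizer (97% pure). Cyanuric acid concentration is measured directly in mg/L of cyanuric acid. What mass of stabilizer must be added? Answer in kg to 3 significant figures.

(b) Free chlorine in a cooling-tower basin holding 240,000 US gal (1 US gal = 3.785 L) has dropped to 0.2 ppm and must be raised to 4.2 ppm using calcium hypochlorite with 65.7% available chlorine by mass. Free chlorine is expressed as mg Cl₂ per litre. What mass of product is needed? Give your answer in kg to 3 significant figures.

(a) 31.2 kg; (b) 5.53 kg

(a) Volume: 186,000 US gal × 3.785 L/gal = 704,010 L.
(a) CYA to add: (58 − 15) = 43 mg/L × 704,010 L = 30,270 g cyanuric acid.
(a) At 97% purity: 30,270 / 0.97 = 31,210 g product.

(b) Volume: 240,000 US gal × 3.785 L/gal = 908,400 L.
(b) Chlorine deficit: 4.2 − 0.2 = 4 ppm = 4 mg/L as Cl₂.
(b) Cl₂ equivalent needed: 4 mg/L × 908,400 L = 3,634,000 mg = 3634 g.
(b) Product at 65.7% available chlorine: 3634 / 0.657 = 5531 g.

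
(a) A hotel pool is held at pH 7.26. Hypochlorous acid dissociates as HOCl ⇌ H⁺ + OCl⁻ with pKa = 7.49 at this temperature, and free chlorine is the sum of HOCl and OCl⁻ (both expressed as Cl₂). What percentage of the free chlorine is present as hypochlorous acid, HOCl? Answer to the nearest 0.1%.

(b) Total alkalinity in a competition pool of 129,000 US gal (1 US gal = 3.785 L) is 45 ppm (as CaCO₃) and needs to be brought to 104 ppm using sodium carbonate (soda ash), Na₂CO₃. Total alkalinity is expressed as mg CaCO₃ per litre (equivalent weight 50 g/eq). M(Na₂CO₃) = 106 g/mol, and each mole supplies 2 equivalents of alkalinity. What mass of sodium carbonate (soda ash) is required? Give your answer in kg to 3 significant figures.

(a) 62.9%; (b) 30.5 kg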